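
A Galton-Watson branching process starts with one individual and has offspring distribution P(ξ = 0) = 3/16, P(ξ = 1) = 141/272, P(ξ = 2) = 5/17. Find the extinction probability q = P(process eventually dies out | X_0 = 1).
q = 51/80

The pgf is f(s) = 3/16 + 141/272·s + 5/17·s². The extinction probability q is the smallest fixed point of f in [0, 1]. Setting s = f(s):
  5/17·s² + (141/272 − 1)·s + 3/16 = 0
  5/17·s² − (3/16 + 5/17)·s + 3/16 = 0
which factors as (s − 1)·(5/17·s − 3/16) = 0, giving roots s = 1 and s = (3/16)/(5/17) = 51/80.
Mean offspring μ = 141/272 + 2·5/17 = 301/272 > 1 (supercritical), so q < 1. The extinction probability is the smaller root: q = (3/16)/(5/17) = 51/80.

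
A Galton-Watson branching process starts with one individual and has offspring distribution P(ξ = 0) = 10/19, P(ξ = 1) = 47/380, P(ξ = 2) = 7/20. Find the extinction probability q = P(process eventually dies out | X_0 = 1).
q = 1

Mean offspring μ = 0·10/19 + 1·47/380 + 2·7/20 = 313/380 ≤ 1. For μ ≤ 1 with offspring not concentrated at 1, the Galton-Watson process goes extinct almost surely, so q = 1.
(Algebraic check: The pgf is f(s) = 10/19 + 47/380·s + 7/20·s². The extinction probability q is the smallest fixed point of f in [0, 1]. Setting s = f(s):
  7/20·s² + (47/380 − 1)·s + 10/19 = 0
  7/20·s² − (10/19 + 7/20)·s + 10/19 = 0
which factors as (s − 1)·(7/20·s − 10/19) = 0, giving roots s = 1 and s = (10/19)/(7/20) = 200/133. Since 200/133 ≥ 1, the smallest root in [0, 1] is s = 1.)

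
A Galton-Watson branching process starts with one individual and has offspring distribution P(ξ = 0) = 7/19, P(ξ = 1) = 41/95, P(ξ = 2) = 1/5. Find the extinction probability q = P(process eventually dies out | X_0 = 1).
q = 1

Mean offspring μ = 0·7/19 + 1·41/95 + 2·1/5 = 79/95 ≤ 1. For μ ≤ 1 with offspring not concentrated at 1, the Galton-Watson process goes extinct almost surely, so q = 1.
(Algebraic check: The pgf is f(s) = 7/19 + 41/95·s + 1/5·s². The extinction probability q is the smallest fixed point of f in [0, 1]. Setting s = f(s):
  1/5·s² + (41/95 − 1)·s + 7/19 = 0
  1/5·s² − (7/19 + 1/5)·s + 7/19 = 0
which factors as (s − 1)·(1/5·s − 7/19) = 0, giving roots s = 1 and s = (7/19)/(1/5) = 35/19. Since 35/19 ≥ 1, the smallest root in [0, 1] is s = 1.)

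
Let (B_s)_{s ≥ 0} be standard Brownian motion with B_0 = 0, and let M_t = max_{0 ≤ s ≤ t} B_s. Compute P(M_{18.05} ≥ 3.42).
P(M_{18.05} ≥ 3.42) = 2·P(B_{18.05} ≥ 3.42) = 2(1 − Φ(3.42/√18.05)) ≈ 0.4208

By the reflection principle for Brownian motion, P(M_t ≥ a) = 2 · P(B_t ≥ a) for a ≥ 0. Since B_t ~ N(0, t), P(B_t ≥ 3.42) = 1 − Φ(3.42/√t) = 1 − Φ(3.42/√18.05) = 1 − Φ(0.8050). So
  P(M_{18.05} ≥ 3.42) = 2(1 − Φ(0.8050)) ≈ 0.4208.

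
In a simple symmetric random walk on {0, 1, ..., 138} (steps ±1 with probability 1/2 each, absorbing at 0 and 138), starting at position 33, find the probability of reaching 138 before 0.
P(hit 138 before 0) = 33/138 = 11/46

Let u_k = P(hit 138 before 0 | start at k). Then u_0 = 0, u_138 = 1, and u_k = u_{k-1}/2 + u_{k+1}/2 for 1 ≤ k ≤ 137. This harmonic recurrence is solved by u_k = k/138, giving u_33 = 33/138 = 11/46.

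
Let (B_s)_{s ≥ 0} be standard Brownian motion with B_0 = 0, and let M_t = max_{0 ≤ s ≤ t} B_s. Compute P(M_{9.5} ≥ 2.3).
P(M_{9.5} ≥ 2.3) = 2·P(B_{9.5} ≥ 2.3) = 2(1 − Φ(2.3/√9.5)) ≈ 0.4555

By the reflection principle for Brownian motion, P(M_t ≥ a) = 2 · P(B_t ≥ a) for a ≥ 0. Since B_t ~ N(0, t), P(B_t ≥ 2.3) = 1 − Φ(2.3/√t) = 1 − Φ(2.3/√9.5) = 1 − Φ(0.7462). So
  P(M_{9.5} ≥ 2.3) = 2(1 − Φ(0.7462)) ≈ 0.4555.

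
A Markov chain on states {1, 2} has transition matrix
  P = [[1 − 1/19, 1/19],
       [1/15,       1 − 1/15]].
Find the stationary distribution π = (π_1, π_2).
π_1 = 19/34, π_2 = 15/34

Solve πP = π with π_1 + π_2 = 1. From πP = π: π_1 · (1 − 1/19) + π_2 · 1/15 = π_1 ⇒ π_2 · 1/15 = π_1 · 1/19 ⇒ π_2/π_1 = (1/19)/(1/15) = 15/19. Together with π_1 + π_2 = 1:
  π_1 = (1/15)/(1/19 + 1/15) = (1/15)/(34/285) = 19/34,
  π_2 = (1/19)/(1/19 + 1/15) = (1/19)/(34/285) = 15/34.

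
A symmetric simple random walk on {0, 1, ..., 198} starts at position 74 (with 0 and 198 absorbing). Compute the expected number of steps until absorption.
E[τ | X_0 = 74] = 9176

Let v_k = E[τ | X_0 = k]. Boundary: v_0 = v_198 = 0. Recurrence: v_k = 1 + (v_{k-1} + v_{k+1})/2 for 1 ≤ k ≤ 197. The particular solution to v_k − (v_{k-1} + v_{k+1})/2 = 1 is v_k = −k^2. Adding homogeneous solution A + B k and matching boundaries gives v_k = k (198 − k). Substituting k = 74: v_74 = 74 · 124 = 9176.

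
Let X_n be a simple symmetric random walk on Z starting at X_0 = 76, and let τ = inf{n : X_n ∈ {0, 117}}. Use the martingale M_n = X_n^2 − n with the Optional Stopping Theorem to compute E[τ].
E[τ] = 3116

M_n = X_n^2 − n is a martingale (since E[X_{n+1}^2 | F_n] = X_n^2 + 1). By OST (τ has finite mean in a bounded region), E[M_τ] = E[M_0] = X_0^2 − 0 = 76^2 = 5776. Also E[M_τ] = E[X_τ^2] − E[τ]. The walk exits at 0 or 117, with P(hit 117 first) = 76/117, so E[X_τ^2] = 117^2 · 76/117 + 0 = 8892. Thus E[τ] = E[X_τ^2] − E[M_τ] = 8892 − 5776 = 3116 = 76(117 − 76) = 3116.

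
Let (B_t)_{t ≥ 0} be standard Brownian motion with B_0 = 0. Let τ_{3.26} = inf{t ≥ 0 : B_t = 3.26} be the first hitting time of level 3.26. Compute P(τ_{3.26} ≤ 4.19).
P(τ_{3.26} ≤ 4.19) = 2(1 − Φ(3.26/√4.19)) = 2(1 − Φ(1.5926)) ≈ 0.1112

By the reflection principle for standard BM, P(τ_b ≤ t) = 2 · P(B_t ≥ b). Since B_t ~ N(0, t), P(B_t ≥ 3.26) = 1 − Φ(3.26/√t) = 1 − Φ(3.26/√4.19) = 1 − Φ(1.5926) ≈ 0.05562. Doubling: P(τ_{3.26} ≤ 4.19) ≈ 2 · 0.05562 = 0.11124 ≈ 0.1112.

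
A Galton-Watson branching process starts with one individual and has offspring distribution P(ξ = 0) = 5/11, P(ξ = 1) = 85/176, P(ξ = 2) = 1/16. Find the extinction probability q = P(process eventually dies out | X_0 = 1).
q = 1

Mean offspring μ = 0·5/11 + 1·85/176 + 2·1/16 = 107/176 ≤ 1. For μ ≤ 1 with offspring not concentrated at 1, the Galton-Watson process goes extinct almost surely, so q = 1.
(Algebraic check: The pgf is f(s) = 5/11 + 85/176·s + 1/16·s². The extinction probability q is the smallest fixed point of f in [0, 1]. Setting s = f(s):
  1/16·s² + (85/176 − 1)·s + 5/11 = 0
  1/16·s² − (5/11 + 1/16)·s + 5/11 = 0
which factors as (s − 1)·(1/16·s − 5/11) = 0, giving roots s = 1 and s = (5/11)/(1/16) = 80/11. Since 80/11 ≥ 1, the smallest root in [0, 1] is s = 1.)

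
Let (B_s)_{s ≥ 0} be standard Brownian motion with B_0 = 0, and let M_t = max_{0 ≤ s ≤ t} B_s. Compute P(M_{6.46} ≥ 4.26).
P(M_{6.46} ≥ 4.26) = 2·P(B_{6.46} ≥ 4.26) = 2(1 − Φ(4.26/√6.46)) ≈ 0.0937

By the reflection principle for Brownian motion, P(M_t ≥ a) = 2 · P(B_t ≥ a) for a ≥ 0. Since B_t ~ N(0, t), P(B_t ≥ 4.26) = 1 − Φ(4.26/√t) = 1 − Φ(4.26/√6.46) = 1 − Φ(1.6761). So
  P(M_{6.46} ≥ 4.26) = 2(1 − Φ(1.6761)) ≈ 0.0937.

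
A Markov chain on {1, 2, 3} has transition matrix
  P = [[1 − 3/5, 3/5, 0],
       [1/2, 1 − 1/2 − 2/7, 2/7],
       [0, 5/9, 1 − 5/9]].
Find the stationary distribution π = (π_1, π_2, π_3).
π = (175/493, 210/493, 108/493)

This is a birth-death chain on three states, which satisfies detailed balance: π_1 · P_{12} = π_2 · P_{21} and π_2 · P_{23} = π_3 · P_{32}.
From π_1 · 3/5 = π_2 · 1/2: π_2/π_1 = (3/5)/(1/2) = 6/5.
From π_2 · 2/7 = π_3 · 5/9: π_3/π_2 = (2/7)/(5/9) = 18/35.
Take π_1 proportional to 1; then unnormalized π = (1, 6/5, 108/175). Normalize by dividing by the sum 493/175:
  π = (175/493, 210/493, 108/493).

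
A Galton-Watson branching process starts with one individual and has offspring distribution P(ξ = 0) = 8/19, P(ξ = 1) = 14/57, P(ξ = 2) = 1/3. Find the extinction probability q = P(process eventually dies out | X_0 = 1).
q = 1

Mean offspring μ = 0·8/19 + 1·14/57 + 2·1/3 = 52/57 ≤ 1. For μ ≤ 1 with offspring not concentrated at 1, the Galton-Watson process goes extinct almost surely, so q = 1.
(Algebraic check: The pgf is f(s) = 8/19 + 14/57·s + 1/3·s². The extinction probability q is the smallest fixed point of f in [0, 1]. Setting s = f(s):
  1/3·s² + (14/57 − 1)·s + 8/19 = 0
  1/3·s² − (8/19 + 1/3)·s + 8/19 = 0
which factors as (s − 1)·(1/3·s − 8/19) = 0, giving roots s = 1 and s = (8/19)/(1/3) = 24/19. Since 24/19 ≥ 1, the smallest root in [0, 1] is s = 1.)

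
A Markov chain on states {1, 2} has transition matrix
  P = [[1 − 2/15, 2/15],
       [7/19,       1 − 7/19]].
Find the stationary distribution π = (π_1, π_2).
π_1 = 105/143, π_2 = 38/143

Solve πP = π with π_1 + π_2 = 1. From πP = π: π_1 · (1 − 2/15) + π_2 · 7/19 = π_1 ⇒ π_2 · 7/19 = π_1 · 2/15 ⇒ π_2/π_1 = (2/15)/(7/19) = 38/105. Together with π_1 + π_2 = 1:
  π_1 = (7/19)/(2/15 + 7/19) = (7/19)/(143/285) = 105/143,
  π_2 = (2/15)/(2/15 + 7/19) = (2/15)/(143/285) = 38/143.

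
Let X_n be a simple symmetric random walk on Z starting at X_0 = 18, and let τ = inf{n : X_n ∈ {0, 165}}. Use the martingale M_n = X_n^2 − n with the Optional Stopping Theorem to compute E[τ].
E[τ] = 2646

M_n = X_n^2 − n is a martingale (since E[X_{n+1}^2 | F_n] = X_n^2 + 1). By OST (τ has finite mean in a bounded region), E[M_τ] = E[M_0] = X_0^2 − 0 = 18^2 = 324. Also E[M_τ] = E[X_τ^2] − E[τ]. The walk exits at 0 or 165, with P(hit 165 first) = 18/165, so E[X_τ^2] = 165^2 · 18/165 + 0 = 2970. Thus E[τ] = E[X_τ^2] − E[M_τ] = 2970 − 324 = 2646 = 18(165 − 18) = 2646.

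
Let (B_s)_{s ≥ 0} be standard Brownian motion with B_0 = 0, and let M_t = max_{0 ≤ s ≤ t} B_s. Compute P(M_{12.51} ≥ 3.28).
P(M_{12.51} ≥ 3.28) = 2·P(B_{12.51} ≥ 3.28) = 2(1 − Φ(3.28/√12.51)) ≈ 0.3537

By the reflection principle for Brownian motion, P(M_t ≥ a) = 2 · P(B_t ≥ a) for a ≥ 0. Since B_t ~ N(0, t), P(B_t ≥ 3.28) = 1 − Φ(3.28/√t) = 1 − Φ(3.28/√12.51) = 1 − Φ(0.9274). So
  P(M_{12.51} ≥ 3.28) = 2(1 − Φ(0.9274)) ≈ 0.3537.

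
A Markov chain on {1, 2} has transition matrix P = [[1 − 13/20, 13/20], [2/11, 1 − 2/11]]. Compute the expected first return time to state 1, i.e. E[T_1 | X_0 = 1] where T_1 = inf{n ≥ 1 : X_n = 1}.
E[T_1 | X_0 = 1] = 1/π_1 = 183/40

For an irreducible recurrent Markov chain with stationary distribution π, E[T_i | X_0 = i] = 1/π_i (Kac's formula). Here π_1 = (2/11)/(13/20 + 2/11) = (2/11)/(183/220) = 40/183, so E[T_1 | X_0 = 1] = 1/π_1 = (13/20 + 2/11)/(2/11) = (183/220)/(2/11) = 183/40.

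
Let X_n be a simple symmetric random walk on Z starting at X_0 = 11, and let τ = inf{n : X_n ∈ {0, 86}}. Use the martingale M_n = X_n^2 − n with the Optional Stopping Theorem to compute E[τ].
E[τ] = 825

M_n = X_n^2 − n is a martingale (since E[X_{n+1}^2 | F_n] = X_n^2 + 1). By OST (τ has finite mean in a bounded region), E[M_τ] = E[M_0] = X_0^2 − 0 = 11^2 = 121. Also E[M_τ] = E[X_τ^2] − E[τ]. The walk exits at 0 or 86, with P(hit 86 first) = 11/86, so E[X_τ^2] = 86^2 · 11/86 + 0 = 946. Thus E[τ] = E[X_τ^2] − E[M_τ] = 946 − 121 = 825 = 11(86 − 11) = 825.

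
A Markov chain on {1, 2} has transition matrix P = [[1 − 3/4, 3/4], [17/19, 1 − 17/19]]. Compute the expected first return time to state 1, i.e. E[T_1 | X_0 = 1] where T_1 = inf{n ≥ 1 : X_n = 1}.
E[T_1 | X_0 = 1] = 1/π_1 = 125/68

For an irreducible recurrent Markov chain with stationary distribution π, E[T_i | X_0 = i] = 1/π_i (Kac's formula). Here π_1 = (17/19)/(3/4 + 17/19) = (17/19)/(125/76) = 68/125, so E[T_1 | X_0 = 1] = 1/π_1 = (3/4 + 17/19)/(17/19) = (125/76)/(17/19) = 125/68.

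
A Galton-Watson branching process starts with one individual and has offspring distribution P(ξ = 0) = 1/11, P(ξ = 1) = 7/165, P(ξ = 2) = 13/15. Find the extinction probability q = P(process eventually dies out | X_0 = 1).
q = 15/143

The pgf is f(s) = 1/11 + 7/165·s + 13/15·s². The extinction probability q is the smallest fixed point of f in [0, 1]. Setting s = f(s):
  13/15·s² + (7/165 − 1)·s + 1/11 = 0
  13/15·s² − (1/11 + 13/15)·s + 1/11 = 0
which factors as (s − 1)·(13/15·s − 1/11) = 0, giving roots s = 1 and s = (1/11)/(13/15) = 15/143.
Mean offspring μ = 7/165 + 2·13/15 = 293/165 > 1 (supercritical), so q < 1. The extinction probability is the smaller root: q = (1/11)/(13/15) = 15/143.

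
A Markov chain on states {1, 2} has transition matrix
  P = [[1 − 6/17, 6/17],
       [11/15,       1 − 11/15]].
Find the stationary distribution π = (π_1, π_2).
π_1 = 187/277, π_2 = 90/277

Solve πP = π with π_1 + π_2 = 1. From πP = π: π_1 · (1 − 6/17) + π_2 · 11/15 = π_1 ⇒ π_2 · 11/15 = π_1 · 6/17 ⇒ π_2/π_1 = (6/17)/(11/15) = 90/187. Together with π_1 + π_2 = 1:
  π_1 = (11/15)/(6/17 + 11/15) = (11/15)/(277/255) = 187/277,
  π_2 = (6/17)/(6/17 + 11/15) = (6/17)/(277/255) = 90/277.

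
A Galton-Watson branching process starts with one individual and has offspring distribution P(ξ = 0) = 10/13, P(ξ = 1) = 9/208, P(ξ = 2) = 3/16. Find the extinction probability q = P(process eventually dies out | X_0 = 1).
q = 1

Mean offspring μ = 0·10/13 + 1·9/208 + 2·3/16 = 87/208 ≤ 1. For μ ≤ 1 with offspring not concentrated at 1, the Galton-Watson process goes extinct almost surely, so q = 1.
(Algebraic check: The pgf is f(s) = 10/13 + 9/208·s + 3/16·s². The extinction probability q is the smallest fixed point of f in [0, 1]. Setting s = f(s):
  3/16·s² + (9/208 − 1)·s + 10/13 = 0
  3/16·s² − (10/13 + 3/16)·s + 10/13 = 0
which factors as (s − 1)·(3/16·s − 10/13) = 0, giving roots s = 1 and s = (10/13)/(3/16) = 160/39. Since 160/39 ≥ 1, the smallest root in [0, 1] is s = 1.)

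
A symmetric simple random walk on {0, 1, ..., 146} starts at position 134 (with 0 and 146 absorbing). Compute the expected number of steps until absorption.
E[τ | X_0 = 134] = 1608

Let v_k = E[τ | X_0 = k]. Boundary: v_0 = v_146 = 0. Recurrence: v_k = 1 + (v_{k-1} + v_{k+1})/2 for 1 ≤ k ≤ 145. The particular solution to v_k − (v_{k-1} + v_{k+1})/2 = 1 is v_k = −k^2. Adding homogeneous solution A + B k and matching boundaries gives v_k = k (146 − k). Substituting k = 134: v_134 = 134 · 12 = 1608.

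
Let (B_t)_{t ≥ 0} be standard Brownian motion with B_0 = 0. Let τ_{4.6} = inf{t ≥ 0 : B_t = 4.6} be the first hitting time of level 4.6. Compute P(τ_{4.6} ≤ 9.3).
P(τ_{4.6} ≤ 9.3) = 2(1 − Φ(4.6/√9.3)) = 2(1 − Φ(1.5084)) ≈ 0.1315

By the reflection principle for standard BM, P(τ_b ≤ t) = 2 · P(B_t ≥ b). Since B_t ~ N(0, t), P(B_t ≥ 4.6) = 1 − Φ(4.6/√t) = 1 − Φ(4.6/√9.3) = 1 − Φ(1.5084) ≈ 0.06573. Doubling: P(τ_{4.6} ≤ 9.3) ≈ 2 · 0.06573 = 0.13146 ≈ 0.1315.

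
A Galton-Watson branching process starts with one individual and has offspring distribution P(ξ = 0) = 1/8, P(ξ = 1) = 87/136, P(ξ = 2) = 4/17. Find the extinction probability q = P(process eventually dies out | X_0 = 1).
q = 17/32

The pgf is f(s) = 1/8 + 87/136·s + 4/17·s². The extinction probability q is the smallest fixed point of f in [0, 1]. Setting s = f(s):
  4/17·s² + (87/136 − 1)·s + 1/8 = 0
  4/17·s² − (1/8 + 4/17)·s + 1/8 = 0
which factors as (s − 1)·(4/17·s − 1/8) = 0, giving roots s = 1 and s = (1/8)/(4/17) = 17/32.
Mean offspring μ = 87/136 + 2·4/17 = 151/136 > 1 (supercritical), so q < 1. The extinction probability is the smaller root: q = (1/8)/(4/17) = 17/32.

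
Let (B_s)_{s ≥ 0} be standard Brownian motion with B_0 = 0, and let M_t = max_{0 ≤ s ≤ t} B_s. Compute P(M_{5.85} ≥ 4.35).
P(M_{5.85} ≥ 4.35) = 2·P(B_{5.85} ≥ 4.35) = 2(1 − Φ(4.35/√5.85)) ≈ 0.0721

By the reflection principle for Brownian motion, P(M_t ≥ a) = 2 · P(B_t ≥ a) for a ≥ 0. Since B_t ~ N(0, t), P(B_t ≥ 4.35) = 1 − Φ(4.35/√t) = 1 − Φ(4.35/√5.85) = 1 − Φ(1.7985). So
  P(M_{5.85} ≥ 4.35) = 2(1 − Φ(1.7985)) ≈ 0.0721.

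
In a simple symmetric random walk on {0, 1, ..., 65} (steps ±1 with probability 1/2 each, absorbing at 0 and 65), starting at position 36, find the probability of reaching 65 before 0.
P(hit 65 before 0) = 36/65

Let u_k = P(hit 65 before 0 | start at k). Then u_0 = 0, u_65 = 1, and u_k = u_{k-1}/2 + u_{k+1}/2 for 1 ≤ k ≤ 64. This harmonic recurrence is solved by u_k = k/65, giving u_36 = 36/65.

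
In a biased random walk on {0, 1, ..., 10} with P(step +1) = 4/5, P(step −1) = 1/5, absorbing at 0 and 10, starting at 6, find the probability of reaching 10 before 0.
P(hit 10 before 0) = (1 − (1/4)^6) / (1 − (1/4)^10) = 69888/69905

Let u_k denote P(reach 10 before 0 | start at k). Boundary: u_0 = 0, u_10 = 1. Recurrence: u_k = 4/5·u_{k+1} + 1/5·u_{k-1} for 1 ≤ k ≤ 9. Try u_k = A + B·r^k with r = q/p = (1/5)/(4/5) = 1/4. Substitution satisfies the recurrence; boundary conditions give:
  u_k = (1 − r^k) / (1 − r^N) = (1 − (1/4)^6) / (1 − (1/4)^10) = 69888/69905.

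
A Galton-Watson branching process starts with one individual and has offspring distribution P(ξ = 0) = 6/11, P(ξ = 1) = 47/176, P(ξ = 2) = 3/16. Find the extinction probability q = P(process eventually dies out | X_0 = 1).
q = 1

Mean offspring μ = 0·6/11 + 1·47/176 + 2·3/16 = 113/176 ≤ 1. For μ ≤ 1 with offspring not concentrated at 1, the Galton-Watson process goes extinct almost surely, so q = 1.
(Algebraic check: The pgf is f(s) = 6/11 + 47/176·s + 3/16·s². The extinction probability q is the smallest fixed point of f in [0, 1]. Setting s = f(s):
  3/16·s² + (47/176 − 1)·s + 6/11 = 0
  3/16·s² − (6/11 + 3/16)·s + 6/11 = 0
which factors as (s − 1)·(3/16·s − 6/11) = 0, giving roots s = 1 and s = (6/11)/(3/16) = 32/11. Since 32/11 ≥ 1, the smallest root in [0, 1] is s = 1.)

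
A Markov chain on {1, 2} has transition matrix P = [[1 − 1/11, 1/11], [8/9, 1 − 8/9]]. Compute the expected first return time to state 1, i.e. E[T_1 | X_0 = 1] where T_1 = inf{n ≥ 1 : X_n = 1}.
E[T_1 | X_0 = 1] = 1/π_1 = 97/88

For an irreducible recurrent Markov chain with stationary distribution π, E[T_i | X_0 = i] = 1/π_i (Kac's formula). Here π_1 = (8/9)/(1/11 + 8/9) = (8/9)/(97/99) = 88/97, so E[T_1 | X_0 = 1] = 1/π_1 = (1/11 + 8/9)/(8/9) = (97/99)/(8/9) = 97/88.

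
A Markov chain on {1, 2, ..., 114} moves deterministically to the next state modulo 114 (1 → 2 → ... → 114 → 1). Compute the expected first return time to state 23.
E[T_23 | X_0 = 23] = 114

The chain cycles deterministically, so starting at state 23 it returns in exactly 114 steps. Equivalently, the stationary distribution is uniform π_j = 1/114 for every state j, so by Kac's formula E[T_23] = 1/π_23 = 114.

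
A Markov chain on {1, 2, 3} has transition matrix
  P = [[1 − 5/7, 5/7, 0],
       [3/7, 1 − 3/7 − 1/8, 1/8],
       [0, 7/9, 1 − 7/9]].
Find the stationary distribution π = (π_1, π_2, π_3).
π = (168/493, 280/493, 45/493)

This is a birth-death chain on three states, which satisfies detailed balance: π_1 · P_{12} = π_2 · P_{21} and π_2 · P_{23} = π_3 · P_{32}.
From π_1 · 5/7 = π_2 · 3/7: π_2/π_1 = (5/7)/(3/7) = 5/3.
From π_2 · 1/8 = π_3 · 7/9: π_3/π_2 = (1/8)/(7/9) = 9/56.
Take π_1 proportional to 1; then unnormalized π = (1, 5/3, 15/56). Normalize by dividing by the sum 493/168:
  π = (168/493, 280/493, 45/493).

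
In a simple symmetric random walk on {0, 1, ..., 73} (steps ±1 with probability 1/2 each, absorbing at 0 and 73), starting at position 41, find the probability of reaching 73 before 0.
P(hit 73 before 0) = 41/73

Let u_k = P(hit 73 before 0 | start at k). Then u_0 = 0, u_73 = 1, and u_k = u_{k-1}/2 + u_{k+1}/2 for 1 ≤ k ≤ 72. This harmonic recurrence is solved by u_k = k/73, giving u_41 = 41/73.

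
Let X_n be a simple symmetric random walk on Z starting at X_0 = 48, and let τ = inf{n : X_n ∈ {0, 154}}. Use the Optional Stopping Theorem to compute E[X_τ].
E[X_τ] = 48

X_n is a martingale and τ is a bounded-mean stopping time (indeed τ is finite a.s. with bounded expectation since the walk is in a bounded region). By the OST, E[X_τ] = E[X_0] = 48. Equivalently: E[X_τ] = 154 · P(hit 154 first) + 0 · P(hit 0 first) = 154 · (48/154) = 48.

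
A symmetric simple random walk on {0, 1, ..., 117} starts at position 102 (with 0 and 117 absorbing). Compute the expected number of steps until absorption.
E[τ | X_0 = 102] = 1530

Let v_k = E[τ | X_0 = k]. Boundary: v_0 = v_117 = 0. Recurrence: v_k = 1 + (v_{k-1} + v_{k+1})/2 for 1 ≤ k ≤ 116. The particular solution to v_k − (v_{k-1} + v_{k+1})/2 = 1 is v_k = −k^2. Adding homogeneous solution A + B k and matching boundaries gives v_k = k (117 − k). Substituting k = 102: v_102 = 102 · 15 = 1530.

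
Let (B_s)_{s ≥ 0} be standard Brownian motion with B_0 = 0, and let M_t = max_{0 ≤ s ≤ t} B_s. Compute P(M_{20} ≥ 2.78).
P(M_{20} ≥ 2.78) = 2·P(B_{20} ≥ 2.78) = 2(1 − Φ(2.78/√20)) ≈ 0.5342

By the reflection principle for Brownian motion, P(M_t ≥ a) = 2 · P(B_t ≥ a) for a ≥ 0. Since B_t ~ N(0, t), P(B_t ≥ 2.78) = 1 − Φ(2.78/√t) = 1 − Φ(2.78/√20) = 1 − Φ(0.6216). So
  P(M_{20} ≥ 2.78) = 2(1 − Φ(0.6216)) ≈ 0.5342.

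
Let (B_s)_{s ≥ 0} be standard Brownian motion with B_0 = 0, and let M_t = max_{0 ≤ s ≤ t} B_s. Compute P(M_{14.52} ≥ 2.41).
P(M_{14.52} ≥ 2.41) = 2·P(B_{14.52} ≥ 2.41) = 2(1 − Φ(2.41/√14.52)) ≈ 0.5271

By the reflection principle for Brownian motion, P(M_t ≥ a) = 2 · P(B_t ≥ a) for a ≥ 0. Since B_t ~ N(0, t), P(B_t ≥ 2.41) = 1 − Φ(2.41/√t) = 1 − Φ(2.41/√14.52) = 1 − Φ(0.6325). So
  P(M_{14.52} ≥ 2.41) = 2(1 − Φ(0.6325)) ≈ 0.5271.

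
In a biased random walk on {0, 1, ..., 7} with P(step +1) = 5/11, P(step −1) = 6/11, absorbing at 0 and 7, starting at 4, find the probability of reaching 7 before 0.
P(hit 7 before 0) = (1 − (6/5)^4) / (1 − (6/5)^7) = 83875/201811

Let u_k denote P(reach 7 before 0 | start at k). Boundary: u_0 = 0, u_7 = 1. Recurrence: u_k = 5/11·u_{k+1} + 6/11·u_{k-1} for 1 ≤ k ≤ 6. Try u_k = A + B·r^k with r = q/p = (6/11)/(5/11) = 6/5. Substitution satisfies the recurrence; boundary conditions give:
  u_k = (1 − r^k) / (1 − r^N) = (1 − (6/5)^4) / (1 − (6/5)^7) = 83875/201811.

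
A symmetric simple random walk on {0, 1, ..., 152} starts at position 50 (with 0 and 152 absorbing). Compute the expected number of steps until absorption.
E[τ | X_0 = 50] = 5100

Let v_k = E[τ | X_0 = k]. Boundary: v_0 = v_152 = 0. Recurrence: v_k = 1 + (v_{k-1} + v_{k+1})/2 for 1 ≤ k ≤ 151. The particular solution to v_k − (v_{k-1} + v_{k+1})/2 = 1 is v_k = −k^2. Adding homogeneous solution A + B k and matching boundaries gives v_k = k (152 − k). Substituting k = 50: v_50 = 50 · 102 = 5100.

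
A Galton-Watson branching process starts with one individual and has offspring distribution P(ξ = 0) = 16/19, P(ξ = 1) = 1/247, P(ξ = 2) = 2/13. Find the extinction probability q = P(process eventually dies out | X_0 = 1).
q = 1

Mean offspring μ = 0·16/19 + 1·1/247 + 2·2/13 = 77/247 ≤ 1. For μ ≤ 1 with offspring not concentrated at 1, the Galton-Watson process goes extinct almost surely, so q = 1.
(Algebraic check: The pgf is f(s) = 16/19 + 1/247·s + 2/13·s². The extinction probability q is the smallest fixed point of f in [0, 1]. Setting s = f(s):
  2/13·s² + (1/247 − 1)·s + 16/19 = 0
  2/13·s² − (16/19 + 2/13)·s + 16/19 = 0
which factors as (s − 1)·(2/13·s − 16/19) = 0, giving roots s = 1 and s = (16/19)/(2/13) = 104/19. Since 104/19 ≥ 1, the smallest root in [0, 1] is s = 1.)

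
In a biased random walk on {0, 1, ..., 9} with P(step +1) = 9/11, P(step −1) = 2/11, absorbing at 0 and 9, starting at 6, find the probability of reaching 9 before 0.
P(hit 9 before 0) = (1 − (2/9)^6) / (1 − (2/9)^9) = 537273/537337

Let u_k denote P(reach 9 before 0 | start at k). Boundary: u_0 = 0, u_9 = 1. Recurrence: u_k = 9/11·u_{k+1} + 2/11·u_{k-1} for 1 ≤ k ≤ 8. Try u_k = A + B·r^k with r = q/p = (2/11)/(9/11) = 2/9. Substitution satisfies the recurrence; boundary conditions give:
  u_k = (1 − r^k) / (1 − r^N) = (1 − (2/9)^6) / (1 − (2/9)^9) = 537273/537337.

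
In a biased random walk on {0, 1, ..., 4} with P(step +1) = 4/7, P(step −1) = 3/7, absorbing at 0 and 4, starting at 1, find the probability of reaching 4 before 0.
P(hit 4 before 0) = (1 − (3/4)^1) / (1 − (3/4)^4) = 64/175

Let u_k denote P(reach 4 before 0 | start at k). Boundary: u_0 = 0, u_4 = 1. Recurrence: u_k = 4/7·u_{k+1} + 3/7·u_{k-1} for 1 ≤ k ≤ 3. Try u_k = A + B·r^k with r = q/p = (3/7)/(4/7) = 3/4. Substitution satisfies the recurrence; boundary conditions give:
  u_k = (1 − r^k) / (1 − r^N) = (1 − (3/4)^1) / (1 − (3/4)^4) = 64/175.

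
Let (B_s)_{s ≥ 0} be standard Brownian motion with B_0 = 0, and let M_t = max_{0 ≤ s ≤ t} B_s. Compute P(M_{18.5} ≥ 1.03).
P(M_{18.5} ≥ 1.03) = 2·P(B_{18.5} ≥ 1.03) = 2(1 − Φ(1.03/√18.5)) ≈ 0.8107

By the reflection principle for Brownian motion, P(M_t ≥ a) = 2 · P(B_t ≥ a) for a ≥ 0. Since B_t ~ N(0, t), P(B_t ≥ 1.03) = 1 − Φ(1.03/√t) = 1 − Φ(1.03/√18.5) = 1 − Φ(0.2395). So
  P(M_{18.5} ≥ 1.03) = 2(1 − Φ(0.2395)) ≈ 0.8107.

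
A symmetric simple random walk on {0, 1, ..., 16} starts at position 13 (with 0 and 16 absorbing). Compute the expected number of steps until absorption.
E[τ | X_0 = 13] = 39

Let v_k = E[τ | X_0 = k]. Boundary: v_0 = v_16 = 0. Recurrence: v_k = 1 + (v_{k-1} + v_{k+1})/2 for 1 ≤ k ≤ 15. The particular solution to v_k − (v_{k-1} + v_{k+1})/2 = 1 is v_k = −k^2. Adding homogeneous solution A + B k and matching boundaries gives v_k = k (16 − k). Substituting k = 13: v_13 = 13 · 3 = 39.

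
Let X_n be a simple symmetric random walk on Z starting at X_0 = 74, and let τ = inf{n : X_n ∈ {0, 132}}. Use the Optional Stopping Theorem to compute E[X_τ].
E[X_τ] = 74

X_n is a martingale and τ is a bounded-mean stopping time (indeed τ is finite a.s. with bounded expectation since the walk is in a bounded region). By the OST, E[X_τ] = E[X_0] = 74. Equivalently: E[X_τ] = 132 · P(hit 132 first) + 0 · P(hit 0 first) = 132 · (74/132) = 74.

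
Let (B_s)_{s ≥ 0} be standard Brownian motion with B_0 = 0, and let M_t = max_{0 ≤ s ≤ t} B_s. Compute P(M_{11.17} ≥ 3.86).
P(M_{11.17} ≥ 3.86) = 2·P(B_{11.17} ≥ 3.86) = 2(1 − Φ(3.86/√11.17)) ≈ 0.2481

By the reflection principle for Brownian motion, P(M_t ≥ a) = 2 · P(B_t ≥ a) for a ≥ 0. Since B_t ~ N(0, t), P(B_t ≥ 3.86) = 1 − Φ(3.86/√t) = 1 − Φ(3.86/√11.17) = 1 − Φ(1.1549). So
  P(M_{11.17} ≥ 3.86) = 2(1 − Φ(1.1549)) ≈ 0.2481.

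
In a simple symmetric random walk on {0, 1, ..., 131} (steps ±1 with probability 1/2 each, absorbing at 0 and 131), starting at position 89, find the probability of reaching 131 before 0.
P(hit 131 before 0) = 89/131

Let u_k = P(hit 131 before 0 | start at k). Then u_0 = 0, u_131 = 1, and u_k = u_{k-1}/2 + u_{k+1}/2 for 1 ≤ k ≤ 130. This harmonic recurrence is solved by u_k = k/131, giving u_89 = 89/131.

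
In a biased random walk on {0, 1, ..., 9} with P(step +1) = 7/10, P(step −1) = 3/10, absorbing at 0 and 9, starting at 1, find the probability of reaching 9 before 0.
P(hit 9 before 0) = (1 − (3/7)^1) / (1 − (3/7)^9) = 5764801/10083481

Let u_k denote P(reach 9 before 0 | start at k). Boundary: u_0 = 0, u_9 = 1. Recurrence: u_k = 7/10·u_{k+1} + 3/10·u_{k-1} for 1 ≤ k ≤ 8. Try u_k = A + B·r^k with r = q/p = (3/10)/(7/10) = 3/7. Substitution satisfies the recurrence; boundary conditions give:
  u_k = (1 − r^k) / (1 − r^N) = (1 − (3/7)^1) / (1 − (3/7)^9) = 5764801/10083481.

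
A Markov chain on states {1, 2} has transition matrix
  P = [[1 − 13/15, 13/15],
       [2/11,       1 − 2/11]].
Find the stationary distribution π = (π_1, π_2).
π_1 = 30/173, π_2 = 143/173

Solve πP = π with π_1 + π_2 = 1. From πP = π: π_1 · (1 − 13/15) + π_2 · 2/11 = π_1 ⇒ π_2 · 2/11 = π_1 · 13/15 ⇒ π_2/π_1 = (13/15)/(2/11) = 143/30. Together with π_1 + π_2 = 1:
  π_1 = (2/11)/(13/15 + 2/11) = (2/11)/(173/165) = 30/173,
  π_2 = (13/15)/(13/15 + 2/11) = (13/15)/(173/165) = 143/173.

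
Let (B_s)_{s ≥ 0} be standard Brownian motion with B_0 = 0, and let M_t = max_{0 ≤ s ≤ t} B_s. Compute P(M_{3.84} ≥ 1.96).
P(M_{3.84} ≥ 1.96) = 2·P(B_{3.84} ≥ 1.96) = 2(1 − Φ(1.96/√3.84)) ≈ 0.3172

By the reflection principle for Brownian motion, P(M_t ≥ a) = 2 · P(B_t ≥ a) for a ≥ 0. Since B_t ~ N(0, t), P(B_t ≥ 1.96) = 1 − Φ(1.96/√t) = 1 − Φ(1.96/√3.84) = 1 − Φ(1.0002). So
  P(M_{3.84} ≥ 1.96) = 2(1 − Φ(1.0002)) ≈ 0.3172.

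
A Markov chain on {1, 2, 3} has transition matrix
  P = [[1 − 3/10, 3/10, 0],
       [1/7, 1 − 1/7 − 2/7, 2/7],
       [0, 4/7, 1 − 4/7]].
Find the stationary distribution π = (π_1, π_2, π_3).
π = (20/83, 42/83, 21/83)

This is a birth-death chain on three states, which satisfies detailed balance: π_1 · P_{12} = π_2 · P_{21} and π_2 · P_{23} = π_3 · P_{32}.
From π_1 · 3/10 = π_2 · 1/7: π_2/π_1 = (3/10)/(1/7) = 21/10.
From π_2 · 2/7 = π_3 · 4/7: π_3/π_2 = (2/7)/(4/7) = 1/2.
Take π_1 proportional to 1; then unnormalized π = (1, 21/10, 21/20). Normalize by dividing by the sum 83/20:
  π = (20/83, 42/83, 21/83).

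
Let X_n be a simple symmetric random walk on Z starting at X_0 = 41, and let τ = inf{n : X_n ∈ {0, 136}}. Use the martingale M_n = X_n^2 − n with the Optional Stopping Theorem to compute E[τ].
E[τ] = 3895

M_n = X_n^2 − n is a martingale (since E[X_{n+1}^2 | F_n] = X_n^2 + 1). By OST (τ has finite mean in a bounded region), E[M_τ] = E[M_0] = X_0^2 − 0 = 41^2 = 1681. Also E[M_τ] = E[X_τ^2] − E[τ]. The walk exits at 0 or 136, with P(hit 136 first) = 41/136, so E[X_τ^2] = 136^2 · 41/136 + 0 = 5576. Thus E[τ] = E[X_τ^2] − E[M_τ] = 5576 − 1681 = 3895 = 41(136 − 41) = 3895.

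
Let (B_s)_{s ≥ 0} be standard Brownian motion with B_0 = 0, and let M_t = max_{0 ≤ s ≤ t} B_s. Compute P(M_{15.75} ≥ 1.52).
P(M_{15.75} ≥ 1.52) = 2·P(B_{15.75} ≥ 1.52) = 2(1 − Φ(1.52/√15.75)) ≈ 0.7017

By the reflection principle for Brownian motion, P(M_t ≥ a) = 2 · P(B_t ≥ a) for a ≥ 0. Since B_t ~ N(0, t), P(B_t ≥ 1.52) = 1 − Φ(1.52/√t) = 1 − Φ(1.52/√15.75) = 1 − Φ(0.3830). So
  P(M_{15.75} ≥ 1.52) = 2(1 − Φ(0.3830)) ≈ 0.7017.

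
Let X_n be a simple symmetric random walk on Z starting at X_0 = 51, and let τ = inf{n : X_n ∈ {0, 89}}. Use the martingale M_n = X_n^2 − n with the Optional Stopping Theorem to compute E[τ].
E[τ] = 1938

M_n = X_n^2 − n is a martingale (since E[X_{n+1}^2 | F_n] = X_n^2 + 1). By OST (τ has finite mean in a bounded region), E[M_τ] = E[M_0] = X_0^2 − 0 = 51^2 = 2601. Also E[M_τ] = E[X_τ^2] − E[τ]. The walk exits at 0 or 89, with P(hit 89 first) = 51/89, so E[X_τ^2] = 89^2 · 51/89 + 0 = 4539. Thus E[τ] = E[X_τ^2] − E[M_τ] = 4539 − 2601 = 1938 = 51(89 − 51) = 1938.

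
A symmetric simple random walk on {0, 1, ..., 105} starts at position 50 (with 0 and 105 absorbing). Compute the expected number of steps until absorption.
E[τ | X_0 = 50] = 2750

Let v_k = E[τ | X_0 = k]. Boundary: v_0 = v_105 = 0. Recurrence: v_k = 1 + (v_{k-1} + v_{k+1})/2 for 1 ≤ k ≤ 104. The particular solution to v_k − (v_{k-1} + v_{k+1})/2 = 1 is v_k = −k^2. Adding homogeneous solution A + B k and matching boundaries gives v_k = k (105 − k). Substituting k = 50: v_50 = 50 · 55 = 2750.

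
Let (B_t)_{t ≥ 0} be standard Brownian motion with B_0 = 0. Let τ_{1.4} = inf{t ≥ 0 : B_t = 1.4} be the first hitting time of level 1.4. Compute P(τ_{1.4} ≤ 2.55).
P(τ_{1.4} ≤ 2.55) = 2(1 − Φ(1.4/√2.55)) = 2(1 − Φ(0.8767)) ≈ 0.3806

By the reflection principle for standard BM, P(τ_b ≤ t) = 2 · P(B_t ≥ b). Since B_t ~ N(0, t), P(B_t ≥ 1.4) = 1 − Φ(1.4/√t) = 1 − Φ(1.4/√2.55) = 1 − Φ(0.8767) ≈ 0.19032. Doubling: P(τ_{1.4} ≤ 2.55) ≈ 2 · 0.19032 = 0.38064 ≈ 0.3806.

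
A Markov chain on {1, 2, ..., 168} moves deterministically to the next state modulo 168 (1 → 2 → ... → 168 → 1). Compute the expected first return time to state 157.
E[T_157 | X_0 = 157] = 168

The chain cycles deterministically, so starting at state 157 it returns in exactly 168 steps. Equivalently, the stationary distribution is uniform π_j = 1/168 for every state j, so by Kac's formula E[T_157] = 1/π_157 = 168.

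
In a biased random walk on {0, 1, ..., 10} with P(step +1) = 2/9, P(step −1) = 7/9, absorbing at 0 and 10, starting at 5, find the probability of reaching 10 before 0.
P(hit 10 before 0) = (1 − (7/2)^5) / (1 − (7/2)^10) = 32/16839

Let u_k denote P(reach 10 before 0 | start at k). Boundary: u_0 = 0, u_10 = 1. Recurrence: u_k = 2/9·u_{k+1} + 7/9·u_{k-1} for 1 ≤ k ≤ 9. Try u_k = A + B·r^k with r = q/p = (7/9)/(2/9) = 7/2. Substitution satisfies the recurrence; boundary conditions give:
  u_k = (1 − r^k) / (1 − r^N) = (1 − (7/2)^5) / (1 − (7/2)^10) = 32/16839.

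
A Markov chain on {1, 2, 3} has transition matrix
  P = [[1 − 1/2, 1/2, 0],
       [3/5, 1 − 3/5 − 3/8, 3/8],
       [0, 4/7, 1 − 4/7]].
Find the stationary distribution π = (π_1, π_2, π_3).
π = (192/457, 160/457, 105/457)

This is a birth-death chain on three states, which satisfies detailed balance: π_1 · P_{12} = π_2 · P_{21} and π_2 · P_{23} = π_3 · P_{32}.
From π_1 · 1/2 = π_2 · 3/5: π_2/π_1 = (1/2)/(3/5) = 5/6.
From π_2 · 3/8 = π_3 · 4/7: π_3/π_2 = (3/8)/(4/7) = 21/32.
Take π_1 proportional to 1; then unnormalized π = (1, 5/6, 35/64). Normalize by dividing by the sum 457/192:
  π = (192/457, 160/457, 105/457).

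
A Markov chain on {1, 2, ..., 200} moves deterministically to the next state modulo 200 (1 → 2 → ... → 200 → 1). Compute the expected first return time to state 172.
E[T_172 | X_0 = 172] = 200

The chain cycles deterministically, so starting at state 172 it returns in exactly 200 steps. Equivalently, the stationary distribution is uniform π_j = 1/200 for every state j, so by Kac's formula E[T_172] = 1/π_172 = 200.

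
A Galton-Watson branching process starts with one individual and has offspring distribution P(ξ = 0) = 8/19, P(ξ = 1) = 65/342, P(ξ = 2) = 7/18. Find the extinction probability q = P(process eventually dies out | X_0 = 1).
q = 1

Mean offspring μ = 0·8/19 + 1·65/342 + 2·7/18 = 331/342 ≤ 1. For μ ≤ 1 with offspring not concentrated at 1, the Galton-Watson process goes extinct almost surely, so q = 1.
(Algebraic check: The pgf is f(s) = 8/19 + 65/342·s + 7/18·s². The extinction probability q is the smallest fixed point of f in [0, 1]. Setting s = f(s):
  7/18·s² + (65/342 − 1)·s + 8/19 = 0
  7/18·s² − (8/19 + 7/18)·s + 8/19 = 0
which factors as (s − 1)·(7/18·s − 8/19) = 0, giving roots s = 1 and s = (8/19)/(7/18) = 144/133. Since 144/133 ≥ 1, the smallest root in [0, 1] is s = 1.)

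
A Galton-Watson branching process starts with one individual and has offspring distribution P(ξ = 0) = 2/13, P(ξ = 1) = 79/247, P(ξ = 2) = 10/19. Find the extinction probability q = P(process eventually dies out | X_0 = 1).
q = 19/65

The pgf is f(s) = 2/13 + 79/247·s + 10/19·s². The extinction probability q is the smallest fixed point of f in [0, 1]. Setting s = f(s):
  10/19·s² + (79/247 − 1)·s + 2/13 = 0
  10/19·s² − (2/13 + 10/19)·s + 2/13 = 0
which factors as (s − 1)·(10/19·s − 2/13) = 0, giving roots s = 1 and s = (2/13)/(10/19) = 19/65.
Mean offspring μ = 79/247 + 2·10/19 = 339/247 > 1 (supercritical), so q < 1. The extinction probability is the smaller root: q = (2/13)/(10/19) = 19/65.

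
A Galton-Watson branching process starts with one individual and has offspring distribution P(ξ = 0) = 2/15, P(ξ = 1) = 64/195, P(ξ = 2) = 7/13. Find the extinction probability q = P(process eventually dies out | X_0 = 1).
q = 26/105

The pgf is f(s) = 2/15 + 64/195·s + 7/13·s². The extinction probability q is the smallest fixed point of f in [0, 1]. Setting s = f(s):
  7/13·s² + (64/195 − 1)·s + 2/15 = 0
  7/13·s² − (2/15 + 7/13)·s + 2/15 = 0
which factors as (s − 1)·(7/13·s − 2/15) = 0, giving roots s = 1 and s = (2/15)/(7/13) = 26/105.
Mean offspring μ = 64/195 + 2·7/13 = 274/195 > 1 (supercritical), so q < 1. The extinction probability is the smaller root: q = (2/15)/(7/13) = 26/105.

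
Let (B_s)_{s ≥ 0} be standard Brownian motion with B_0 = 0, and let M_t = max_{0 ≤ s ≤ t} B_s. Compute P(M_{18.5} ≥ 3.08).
P(M_{18.5} ≥ 3.08) = 2·P(B_{18.5} ≥ 3.08) = 2(1 − Φ(3.08/√18.5)) ≈ 0.4739

By the reflection principle for Brownian motion, P(M_t ≥ a) = 2 · P(B_t ≥ a) for a ≥ 0. Since B_t ~ N(0, t), P(B_t ≥ 3.08) = 1 − Φ(3.08/√t) = 1 − Φ(3.08/√18.5) = 1 − Φ(0.7161). So
  P(M_{18.5} ≥ 3.08) = 2(1 − Φ(0.7161)) ≈ 0.4739.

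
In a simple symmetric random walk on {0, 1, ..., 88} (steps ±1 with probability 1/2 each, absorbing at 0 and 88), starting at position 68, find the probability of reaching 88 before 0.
P(hit 88 before 0) = 68/88 = 17/22

Let u_k = P(hit 88 before 0 | start at k). Then u_0 = 0, u_88 = 1, and u_k = u_{k-1}/2 + u_{k+1}/2 for 1 ≤ k ≤ 87. This harmonic recurrence is solved by u_k = k/88, giving u_68 = 68/88 = 17/22.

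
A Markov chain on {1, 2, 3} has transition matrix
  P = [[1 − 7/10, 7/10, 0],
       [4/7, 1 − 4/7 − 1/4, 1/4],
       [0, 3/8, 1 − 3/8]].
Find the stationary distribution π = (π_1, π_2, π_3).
π = (24/73, 147/365, 98/365)

This is a birth-death chain on three states, which satisfies detailed balance: π_1 · P_{12} = π_2 · P_{21} and π_2 · P_{23} = π_3 · P_{32}.
From π_1 · 7/10 = π_2 · 4/7: π_2/π_1 = (7/10)/(4/7) = 49/40.
From π_2 · 1/4 = π_3 · 3/8: π_3/π_2 = (1/4)/(3/8) = 2/3.
Take π_1 proportional to 1; then unnormalized π = (1, 49/40, 49/60). Normalize by dividing by the sum 73/24:
  π = (24/73, 147/365, 98/365).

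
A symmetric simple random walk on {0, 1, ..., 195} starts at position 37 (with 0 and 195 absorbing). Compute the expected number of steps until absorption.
E[τ | X_0 = 37] = 5846

Let v_k = E[τ | X_0 = k]. Boundary: v_0 = v_195 = 0. Recurrence: v_k = 1 + (v_{k-1} + v_{k+1})/2 for 1 ≤ k ≤ 194. The particular solution to v_k − (v_{k-1} + v_{k+1})/2 = 1 is v_k = −k^2. Adding homogeneous solution A + B k and matching boundaries gives v_k = k (195 − k). Substituting k = 37: v_37 = 37 · 158 = 5846.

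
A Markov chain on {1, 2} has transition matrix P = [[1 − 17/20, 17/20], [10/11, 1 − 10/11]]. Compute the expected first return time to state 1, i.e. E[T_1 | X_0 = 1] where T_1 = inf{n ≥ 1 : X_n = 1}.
E[T_1 | X_0 = 1] = 1/π_1 = 387/200

For an irreducible recurrent Markov chain with stationary distribution π, E[T_i | X_0 = i] = 1/π_i (Kac's formula). Here π_1 = (10/11)/(17/20 + 10/11) = (10/11)/(387/220) = 200/387, so E[T_1 | X_0 = 1] = 1/π_1 = (17/20 + 10/11)/(10/11) = (387/220)/(10/11) = 387/200.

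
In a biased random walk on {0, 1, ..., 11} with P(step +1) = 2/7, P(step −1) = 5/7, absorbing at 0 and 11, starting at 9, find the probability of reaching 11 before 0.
P(hit 11 before 0) = (1 − (5/2)^9) / (1 − (5/2)^11) = 2603484/16275359

Let u_k denote P(reach 11 before 0 | start at k). Boundary: u_0 = 0, u_11 = 1. Recurrence: u_k = 2/7·u_{k+1} + 5/7·u_{k-1} for 1 ≤ k ≤ 10. Try u_k = A + B·r^k with r = q/p = (5/7)/(2/7) = 5/2. Substitution satisfies the recurrence; boundary conditions give:
  u_k = (1 − r^k) / (1 − r^N) = (1 − (5/2)^9) / (1 − (5/2)^11) = 2603484/16275359.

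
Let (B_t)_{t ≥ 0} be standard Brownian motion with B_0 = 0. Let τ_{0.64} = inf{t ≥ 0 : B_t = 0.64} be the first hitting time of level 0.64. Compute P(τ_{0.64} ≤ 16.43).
P(τ_{0.64} ≤ 16.43) = 2(1 − Φ(0.64/√16.43)) = 2(1 − Φ(0.1579)) ≈ 0.8745

By the reflection principle for standard BM, P(τ_b ≤ t) = 2 · P(B_t ≥ b). Since B_t ~ N(0, t), P(B_t ≥ 0.64) = 1 − Φ(0.64/√t) = 1 − Φ(0.64/√16.43) = 1 − Φ(0.1579) ≈ 0.43727. Doubling: P(τ_{0.64} ≤ 16.43) ≈ 2 · 0.43727 = 0.87454 ≈ 0.8745.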